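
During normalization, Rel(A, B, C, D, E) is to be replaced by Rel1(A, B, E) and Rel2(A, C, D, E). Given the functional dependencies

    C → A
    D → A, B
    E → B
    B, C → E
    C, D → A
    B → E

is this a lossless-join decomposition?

Yes

Common attributes: Rel1 ∩ Rel2 = {A, E}.
Closure of {A, E}: E → B applies, adding B. So (A, E)⁺ = {A, B, E}.
This closure contains every attribute of Rel1, so Rel1 ∩ Rel2 → Rel1. The join is lossless.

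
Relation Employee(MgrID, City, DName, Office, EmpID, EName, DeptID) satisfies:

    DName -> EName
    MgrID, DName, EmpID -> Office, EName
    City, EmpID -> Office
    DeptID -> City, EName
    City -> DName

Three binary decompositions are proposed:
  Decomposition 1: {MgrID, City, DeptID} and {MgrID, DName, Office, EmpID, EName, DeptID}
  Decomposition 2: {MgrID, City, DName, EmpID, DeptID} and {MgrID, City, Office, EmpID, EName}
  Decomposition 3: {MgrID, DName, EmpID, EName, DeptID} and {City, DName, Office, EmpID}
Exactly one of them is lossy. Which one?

Decomposition 3

Decomposition 1: common = {MgrID, DeptID}, closure = {MgrID, City, DName, EName, DeptID} → lossless.
Decomposition 2: common = {MgrID, City, EmpID}, closure = {MgrID, City, DName, Office, EmpID, EName} → lossless.
Decomposition 3: common = {DName, EmpID}, closure = {DName, EmpID, EName} → lossy.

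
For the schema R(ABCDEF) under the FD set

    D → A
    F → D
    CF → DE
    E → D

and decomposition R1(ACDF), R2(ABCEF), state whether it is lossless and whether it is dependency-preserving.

Lossless test: (ACF)⁺ = {ACDEF}, which contains all of one fragment — lossless.
Dependency preservation: the restricted closure of {E} across the fragments never reaches {D}, so E → D cannot be enforced without a join — not preserved.

lossless but not dependency-preserving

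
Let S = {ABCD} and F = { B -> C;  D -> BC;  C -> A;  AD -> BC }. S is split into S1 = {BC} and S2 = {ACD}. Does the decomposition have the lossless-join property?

No

Common attributes: S1 ∩ S2 = {C}.
Closure of {C}: C → A applies, adding A. So (C)⁺ = {AC}.
The closure contains neither all of S1 = {BC} nor all of S2 = {ACD}, so the common attributes are not a superkey of either fragment. The join is lossy.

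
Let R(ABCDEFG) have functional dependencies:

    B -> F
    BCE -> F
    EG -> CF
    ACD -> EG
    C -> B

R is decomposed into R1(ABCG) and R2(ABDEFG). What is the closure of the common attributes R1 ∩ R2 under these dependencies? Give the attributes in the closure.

R1 ∩ R2 = {ABG}.
B → F applies, adding F
Closure: {ABFG}.

ABFG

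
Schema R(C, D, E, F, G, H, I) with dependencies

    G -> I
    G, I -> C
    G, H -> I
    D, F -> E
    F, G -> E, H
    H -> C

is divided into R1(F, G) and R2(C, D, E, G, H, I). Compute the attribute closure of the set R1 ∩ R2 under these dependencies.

C, G, I

R1 ∩ R2 = {G}.
G → I applies, adding I
G, I → C applies, adding C
Closure: {C, G, I}.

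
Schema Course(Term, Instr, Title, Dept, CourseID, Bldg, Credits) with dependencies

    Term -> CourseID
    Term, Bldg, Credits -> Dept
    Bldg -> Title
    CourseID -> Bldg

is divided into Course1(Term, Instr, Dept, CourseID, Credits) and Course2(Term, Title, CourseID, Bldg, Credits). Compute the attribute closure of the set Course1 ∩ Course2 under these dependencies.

Course1 ∩ Course2 = {Term, CourseID, Credits}.
CourseID → Bldg applies, adding Bldg
Term, Bldg, Credits → Dept applies, adding Dept
Bldg → Title applies, adding Title
Closure: {Term, Title, Dept, CourseID, Bldg, Credits}.

Term, Title, Dept, CourseID, Bldg, Credits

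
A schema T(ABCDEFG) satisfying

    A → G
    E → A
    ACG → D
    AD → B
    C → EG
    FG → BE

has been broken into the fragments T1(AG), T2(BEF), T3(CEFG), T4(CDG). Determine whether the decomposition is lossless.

No

Chase test. Columns are ABCDEFG; row i has aⱼ where attribute j ∈ Ti, else bᵢⱼ.
Initial tableau (one row per fragment):
  row 1: a1 b12 b13 b14 b15 b16 a7
  row 2: b21 a2 b23 b24 a5 a6 b27
  row 3: b31 b32 a3 b34 a5 a6 a7
  row 4: b41 b42 a3 a4 b45 b46 a7
Rows 2 and 3 agree on E; apply E→A and equate their A entries.
Rows 3 and 4 agree on C; apply C→EG and equate their EG entries.
Rows 2 and 3 agree on A; apply A→G and equate their G entries.
Rows 2 and 4 agree on E; apply E→A and equate their A entries.
Rows 3 and 4 agree on ACG; apply ACG→D and equate their D entries.
Rows 3 and 4 agree on AD; apply AD→B and equate their B entries.
Rows 2 and 3 agree on FG; apply FG→BE and equate their BE entries.
No row becomes fully distinguished — the join is lossy.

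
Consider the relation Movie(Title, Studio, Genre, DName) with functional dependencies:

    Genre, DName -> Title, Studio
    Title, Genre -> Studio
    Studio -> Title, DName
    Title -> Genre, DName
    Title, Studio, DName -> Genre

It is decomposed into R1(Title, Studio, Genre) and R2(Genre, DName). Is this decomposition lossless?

No

Common attributes: R1 ∩ R2 = {Genre}.
No dependency enlarges {Genre}, so (Genre)⁺ = {Genre}.
The closure contains neither all of R1 = {Title, Studio, Genre} nor all of R2 = {Genre, DName}, so the common attributes are not a superkey of either fragment. The join is lossy.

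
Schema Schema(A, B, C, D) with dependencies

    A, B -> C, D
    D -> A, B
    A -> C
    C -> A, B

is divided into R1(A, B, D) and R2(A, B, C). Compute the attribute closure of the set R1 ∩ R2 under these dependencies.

A, B, C, D

R1 ∩ R2 = {A, B}.
A, B → C, D applies, adding C, D
Closure: {A, B, C, D}.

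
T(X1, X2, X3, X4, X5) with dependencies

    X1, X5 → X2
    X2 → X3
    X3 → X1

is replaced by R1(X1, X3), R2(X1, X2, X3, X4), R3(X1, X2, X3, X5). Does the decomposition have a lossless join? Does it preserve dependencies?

Lossless test (chase): applying each FD to every pair of rows produces no changes in the tableau, so no row becomes fully distinguished — the join is lossy.
Dependency preservation: every FD's attributes lie within a single fragment, so each can be enforced locally — preserved.

lossy but dependency-preserving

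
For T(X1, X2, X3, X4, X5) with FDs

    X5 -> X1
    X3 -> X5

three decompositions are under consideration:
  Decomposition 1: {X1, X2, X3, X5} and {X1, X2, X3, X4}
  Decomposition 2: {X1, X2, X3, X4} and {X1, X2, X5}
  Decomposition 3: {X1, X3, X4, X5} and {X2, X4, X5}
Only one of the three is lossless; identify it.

Decomposition 1: common = {X1, X2, X3}, closure = {X1, X2, X3, X5} → lossless.
Decomposition 2: common = {X1, X2}, closure = {X1, X2} → lossy.
Decomposition 3: common = {X4, X5}, closure = {X1, X4, X5} → lossy.

Decomposition 1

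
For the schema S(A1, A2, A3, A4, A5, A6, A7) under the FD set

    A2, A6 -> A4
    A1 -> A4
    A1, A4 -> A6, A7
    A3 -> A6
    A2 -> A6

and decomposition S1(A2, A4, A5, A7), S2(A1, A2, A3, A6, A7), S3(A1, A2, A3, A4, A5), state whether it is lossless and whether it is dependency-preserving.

lossless and dependency-preserving

Lossless test (chase): Rows 2 and 3 agree on A1; apply A1→A4 and equate their A4 entries. Rows 2 and 3 agree on A1, A4; apply A1, A4→A6, A7 and equate their A6, A7 entries. Rows 1 and 2 agree on A2; apply A2→A6 and equate their A6 entries. Row 3 is now all distinguished symbols — the join is lossless.
Dependency preservation: A2, A6 → A4; A1, A4 → A6, A7 are not contained in any single fragment, but the restricted closure of each left-hand side across the fragments still reaches the right-hand side; the remaining FDs each lie inside some fragment. All dependencies are preserved.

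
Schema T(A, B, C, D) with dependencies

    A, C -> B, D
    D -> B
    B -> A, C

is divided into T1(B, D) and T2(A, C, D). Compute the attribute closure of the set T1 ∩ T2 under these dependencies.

T1 ∩ T2 = {D}.
D → B applies, adding B
B → A, C applies, adding A, C
Closure: {A, B, C, D}.

A, B, C, D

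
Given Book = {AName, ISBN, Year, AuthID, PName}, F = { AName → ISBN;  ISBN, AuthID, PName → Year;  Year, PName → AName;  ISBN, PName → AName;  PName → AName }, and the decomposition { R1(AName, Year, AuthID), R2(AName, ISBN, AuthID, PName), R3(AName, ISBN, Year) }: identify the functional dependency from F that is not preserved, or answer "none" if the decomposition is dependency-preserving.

ISBN, AuthID, PName → Year

Check ISBN, AuthID, PName → Year: no single fragment contains all of {ISBN, Year, AuthID, PName}, and the restricted closure of {ISBN, AuthID, PName} across the fragments never reaches {Year}.
AName → ISBN is preserved.
Year, PName → AName is preserved.
ISBN, PName → AName is preserved.
PName → AName is preserved.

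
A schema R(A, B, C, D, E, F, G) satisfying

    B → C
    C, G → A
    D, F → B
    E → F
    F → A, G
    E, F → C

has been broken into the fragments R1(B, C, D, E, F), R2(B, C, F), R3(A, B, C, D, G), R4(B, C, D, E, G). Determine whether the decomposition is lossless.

Yes

Chase test. Columns are A, B, C, D, E, F, G; row i has aⱼ where attribute j ∈ Ri, else bᵢⱼ.
Initial tableau (one row per fragment):
  row 1: b11 a2 a3 a4 a5 a6 b17
  row 2: b21 a2 a3 b24 b25 a6 b27
  row 3: a1 a2 a3 a4 b35 b36 a7
  row 4: b41 a2 a3 a4 a5 b46 a7
Rows 3 and 4 agree on C, G; apply C, G→A and equate their A entries.
Rows 1 and 4 agree on E; apply E→F and equate their F entries.
Rows 1 and 2 agree on F; apply F→A, G and equate their A, G entries.
Rows 1 and 4 agree on F; apply F→A, G and equate their A, G entries.
Row 1 is now all distinguished symbols — the join is lossless.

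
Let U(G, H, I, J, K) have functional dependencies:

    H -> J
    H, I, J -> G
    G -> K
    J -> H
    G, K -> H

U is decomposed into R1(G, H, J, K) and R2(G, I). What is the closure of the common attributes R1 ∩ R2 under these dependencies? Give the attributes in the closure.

R1 ∩ R2 = {G}.
G → K applies, adding K
G, K → H applies, adding H
H → J applies, adding J
Closure: {G, H, J, K}.

G, H, J, K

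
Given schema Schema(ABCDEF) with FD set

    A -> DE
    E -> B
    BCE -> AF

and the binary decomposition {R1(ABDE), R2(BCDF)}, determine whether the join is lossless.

Common attributes: R1 ∩ R2 = {BD}.
No dependency enlarges {BD}, so (BD)⁺ = {BD}.
The closure contains neither all of R1 = {ABDE} nor all of R2 = {BCDF}, so the common attributes are not a superkey of either fragment. The join is lossy.

No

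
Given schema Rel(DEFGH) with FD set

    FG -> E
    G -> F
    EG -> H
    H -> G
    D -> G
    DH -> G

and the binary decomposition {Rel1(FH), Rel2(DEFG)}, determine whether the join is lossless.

No

Common attributes: Rel1 ∩ Rel2 = {F}.
No dependency enlarges {F}, so (F)⁺ = {F}.
The closure contains neither all of Rel1 = {FH} nor all of Rel2 = {DEFG}, so the common attributes are not a superkey of either fragment. The join is lossy.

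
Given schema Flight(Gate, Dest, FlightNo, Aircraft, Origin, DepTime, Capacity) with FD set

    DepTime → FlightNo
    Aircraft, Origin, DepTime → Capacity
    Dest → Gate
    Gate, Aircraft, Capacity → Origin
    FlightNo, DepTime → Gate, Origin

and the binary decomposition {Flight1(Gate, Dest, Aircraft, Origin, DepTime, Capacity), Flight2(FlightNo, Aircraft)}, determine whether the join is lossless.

No

Common attributes: Flight1 ∩ Flight2 = {Aircraft}.
No dependency enlarges {Aircraft}, so (Aircraft)⁺ = {Aircraft}.
The closure contains neither all of Flight1 = {Gate, Dest, Aircraft, Origin, DepTime, Capacity} nor all of Flight2 = {FlightNo, Aircraft}, so the common attributes are not a superkey of either fragment. The join is lossy.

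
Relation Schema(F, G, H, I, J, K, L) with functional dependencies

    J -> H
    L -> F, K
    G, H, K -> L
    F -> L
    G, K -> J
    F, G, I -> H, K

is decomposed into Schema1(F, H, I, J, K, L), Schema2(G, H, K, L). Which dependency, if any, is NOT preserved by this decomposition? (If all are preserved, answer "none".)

G, K -> J

Check G, K → J: no single fragment contains all of {G, J, K}, and the restricted closure of {G, K} across the fragments never reaches {J}.
J → H is preserved.
L → F, K is preserved.
G, H, K → L is preserved.
F → L is preserved.
F, G, I → H, K is preserved.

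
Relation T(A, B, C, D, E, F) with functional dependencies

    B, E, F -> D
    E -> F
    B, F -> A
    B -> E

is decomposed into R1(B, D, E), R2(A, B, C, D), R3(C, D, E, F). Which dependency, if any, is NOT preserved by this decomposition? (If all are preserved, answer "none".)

B, E, F → D: restricted closure across fragments reaches D.
E → F lies within R3.
B, F → A: restricted closure across fragments reaches A.
B → E lies within R1.
Every dependency is enforceable on the fragments, so the decomposition is dependency-preserving.

none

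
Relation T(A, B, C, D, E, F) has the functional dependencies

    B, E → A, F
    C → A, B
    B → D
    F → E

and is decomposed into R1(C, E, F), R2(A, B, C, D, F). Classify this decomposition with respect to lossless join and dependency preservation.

lossless but not dependency-preserving

Lossless test: (C, F)⁺ = {A, B, C, D, E, F}, which contains all of one fragment — lossless.
Dependency preservation: the restricted closure of {B, E} across the fragments never reaches {A, F}, so B, E → A, F cannot be enforced without a join — not preserved.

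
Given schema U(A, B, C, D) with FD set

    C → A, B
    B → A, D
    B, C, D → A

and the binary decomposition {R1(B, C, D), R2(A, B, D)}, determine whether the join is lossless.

Common attributes: R1 ∩ R2 = {B, D}.
Closure of {B, D}: B → A, D applies, adding A. So (B, D)⁺ = {A, B, D}.
This closure contains every attribute of R2, so R1 ∩ R2 → R2. The join is lossless.

Yes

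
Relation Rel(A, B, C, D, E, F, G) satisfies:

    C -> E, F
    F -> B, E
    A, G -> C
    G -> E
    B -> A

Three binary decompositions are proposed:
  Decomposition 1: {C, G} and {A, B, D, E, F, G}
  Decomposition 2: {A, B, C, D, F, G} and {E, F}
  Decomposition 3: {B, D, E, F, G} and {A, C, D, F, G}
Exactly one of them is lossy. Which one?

Decomposition 1: common = {G}, closure = {E, G} → lossy.
Decomposition 2: common = {F}, closure = {A, B, E, F} → lossless.
Decomposition 3: common = {D, F, G}, closure = {A, B, C, D, E, F, G} → lossless.

Decomposition 1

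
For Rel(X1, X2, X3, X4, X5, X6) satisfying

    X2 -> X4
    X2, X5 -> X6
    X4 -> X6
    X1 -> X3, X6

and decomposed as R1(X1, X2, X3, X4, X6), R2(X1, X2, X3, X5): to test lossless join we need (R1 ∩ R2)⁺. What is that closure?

X1, X2, X3, X4, X6

R1 ∩ R2 = {X1, X2, X3}.
X2 → X4 applies, adding X4
X4 → X6 applies, adding X6
Closure: {X1, X2, X3, X4, X6}.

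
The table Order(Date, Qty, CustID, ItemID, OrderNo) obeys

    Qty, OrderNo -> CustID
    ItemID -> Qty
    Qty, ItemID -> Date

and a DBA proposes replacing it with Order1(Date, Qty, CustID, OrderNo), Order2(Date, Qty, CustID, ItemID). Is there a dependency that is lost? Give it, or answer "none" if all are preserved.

none

Qty, OrderNo → CustID lies within Order1.
ItemID → Qty lies within Order2.
Qty, ItemID → Date lies within Order2.
Every dependency is enforceable on the fragments, so the decomposition is dependency-preserving.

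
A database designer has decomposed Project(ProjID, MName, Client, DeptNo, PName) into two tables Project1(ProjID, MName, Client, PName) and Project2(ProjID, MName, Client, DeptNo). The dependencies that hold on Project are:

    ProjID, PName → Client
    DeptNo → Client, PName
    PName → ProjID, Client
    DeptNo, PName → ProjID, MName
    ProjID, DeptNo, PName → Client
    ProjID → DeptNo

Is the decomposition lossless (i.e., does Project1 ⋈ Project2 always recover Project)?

Yes

Common attributes: Project1 ∩ Project2 = {ProjID, MName, Client}.
Closure of {ProjID, MName, Client}: ProjID → DeptNo applies, adding DeptNo; DeptNo → Client, PName applies, adding PName. So (ProjID, MName, Client)⁺ = {ProjID, MName, Client, DeptNo, PName}.
This closure contains every attribute of Project1, so Project1 ∩ Project2 → Project1. The join is lossless.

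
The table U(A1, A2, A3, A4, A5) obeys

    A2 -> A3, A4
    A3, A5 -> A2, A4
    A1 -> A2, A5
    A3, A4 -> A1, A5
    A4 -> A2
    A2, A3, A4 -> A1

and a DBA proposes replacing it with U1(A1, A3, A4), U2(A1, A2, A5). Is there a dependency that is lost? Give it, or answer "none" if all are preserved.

Check A3, A5 → A2, A4: no single fragment contains all of {A2, A3, A4, A5}, and the restricted closure of {A3, A5} across the fragments never reaches {A2, A4}.
A2 → A3, A4 is preserved.
A1 → A2, A5 is preserved.
A3, A4 → A1, A5 is preserved.
A4 → A2 is preserved.
A2, A3, A4 → A1 is preserved.

A3, A5 -> A2, A4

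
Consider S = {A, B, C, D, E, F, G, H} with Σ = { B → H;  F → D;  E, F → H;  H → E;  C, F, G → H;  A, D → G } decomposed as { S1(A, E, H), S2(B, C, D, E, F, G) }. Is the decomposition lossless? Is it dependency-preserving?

Lossless test: (E)⁺ = {E}, which is a superkey of neither fragment — lossy.
Dependency preservation: the restricted closure of {B} across the fragments never reaches {H}, so B → H cannot be enforced without a join — not preserved.

lossy and not dependency-preserving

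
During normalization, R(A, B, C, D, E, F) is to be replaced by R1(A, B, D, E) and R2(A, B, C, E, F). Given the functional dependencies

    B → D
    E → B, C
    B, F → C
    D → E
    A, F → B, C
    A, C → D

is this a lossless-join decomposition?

Yes

Common attributes: R1 ∩ R2 = {A, B, E}.
Closure of {A, B, E}: B → D applies, adding D; E → B, C applies, adding C. So (A, B, E)⁺ = {A, B, C, D, E}.
This closure contains every attribute of R1, so R1 ∩ R2 → R1. The join is lossless.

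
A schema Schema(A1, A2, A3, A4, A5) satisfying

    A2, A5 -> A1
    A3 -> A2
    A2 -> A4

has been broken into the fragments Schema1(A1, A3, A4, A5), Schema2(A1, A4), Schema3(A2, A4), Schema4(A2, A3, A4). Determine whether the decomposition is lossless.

Chase test. Columns are A1, A2, A3, A4, A5; row i has aⱼ where attribute j ∈ Schemai, else bᵢⱼ.
Initial tableau (one row per fragment):
  row 1: a1 b12 a3 a4 a5
  row 2: a1 b22 b23 a4 b25
  row 3: b31 a2 b33 a4 b35
  row 4: b41 a2 a3 a4 b45
Rows 1 and 4 agree on A3; apply A3→A2 and equate their A2 entries.
Row 1 is now all distinguished symbols — the join is lossless.

Yes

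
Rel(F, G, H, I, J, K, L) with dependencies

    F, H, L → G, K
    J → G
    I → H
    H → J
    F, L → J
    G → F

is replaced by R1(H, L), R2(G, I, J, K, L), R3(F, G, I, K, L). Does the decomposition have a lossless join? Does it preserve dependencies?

Lossless test (chase): Rows 2 and 3 agree on I; apply I→H and equate their H entries. Rows 2 and 3 agree on H; apply H→J and equate their J entries. Rows 2 and 3 agree on G; apply G→F and equate their F entries. No row becomes fully distinguished — the join is lossy.
Dependency preservation: the restricted closure of {F, H, L} across the fragments never reaches {G, K}, so F, H, L → G, K cannot be enforced without a join — not preserved.

lossy and not dependency-preserving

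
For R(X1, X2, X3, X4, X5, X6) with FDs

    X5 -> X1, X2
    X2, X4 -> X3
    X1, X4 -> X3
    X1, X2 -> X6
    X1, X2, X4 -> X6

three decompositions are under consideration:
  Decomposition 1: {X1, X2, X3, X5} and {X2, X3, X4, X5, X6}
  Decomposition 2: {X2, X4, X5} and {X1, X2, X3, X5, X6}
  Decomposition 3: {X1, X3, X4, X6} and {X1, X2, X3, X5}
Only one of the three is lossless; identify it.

Decomposition 1: common = {X2, X3, X5}, closure = {X1, X2, X3, X5, X6} → lossless.
Decomposition 2: common = {X2, X5}, closure = {X1, X2, X5, X6} → lossy.
Decomposition 3: common = {X1, X3}, closure = {X1, X3} → lossy.

Decomposition 1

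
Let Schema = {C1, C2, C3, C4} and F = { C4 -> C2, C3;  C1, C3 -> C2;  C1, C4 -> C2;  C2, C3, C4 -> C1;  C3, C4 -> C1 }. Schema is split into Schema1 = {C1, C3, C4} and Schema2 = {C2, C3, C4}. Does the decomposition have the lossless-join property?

Yes

Common attributes: Schema1 ∩ Schema2 = {C3, C4}.
Closure of {C3, C4}: C4 → C2, C3 applies, adding C2; C2, C3, C4 → C1 applies, adding C1. So (C3, C4)⁺ = {C1, C2, C3, C4}.
This closure contains every attribute of Schema1, so Schema1 ∩ Schema2 → Schema1. The join is lossless.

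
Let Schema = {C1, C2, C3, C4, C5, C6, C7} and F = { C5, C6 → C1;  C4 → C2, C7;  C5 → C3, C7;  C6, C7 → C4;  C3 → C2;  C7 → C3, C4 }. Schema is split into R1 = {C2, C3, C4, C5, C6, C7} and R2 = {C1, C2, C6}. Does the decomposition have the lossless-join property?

Common attributes: R1 ∩ R2 = {C2, C6}.
No dependency enlarges {C2, C6}, so (C2, C6)⁺ = {C2, C6}.
The closure contains neither all of R1 = {C2, C3, C4, C5, C6, C7} nor all of R2 = {C1, C2, C6}, so the common attributes are not a superkey of either fragment. The join is lossy.

No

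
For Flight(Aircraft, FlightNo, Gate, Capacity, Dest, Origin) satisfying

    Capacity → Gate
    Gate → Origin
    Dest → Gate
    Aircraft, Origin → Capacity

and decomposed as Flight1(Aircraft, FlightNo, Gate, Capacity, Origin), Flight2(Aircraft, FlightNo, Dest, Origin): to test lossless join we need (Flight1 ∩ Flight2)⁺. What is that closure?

Flight1 ∩ Flight2 = {Aircraft, FlightNo, Origin}.
Aircraft, Origin → Capacity applies, adding Capacity
Capacity → Gate applies, adding Gate
Closure: {Aircraft, FlightNo, Gate, Capacity, Origin}.

Aircraft, FlightNo, Gate, Capacity, Origin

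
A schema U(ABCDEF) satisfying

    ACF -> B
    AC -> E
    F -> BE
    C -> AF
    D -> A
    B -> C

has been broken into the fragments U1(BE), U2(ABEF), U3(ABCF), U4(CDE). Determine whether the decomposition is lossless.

Yes

Chase test. Columns are ABCDEF; row i has aⱼ where attribute j ∈ Ui, else bᵢⱼ.
Initial tableau (one row per fragment):
  row 1: b11 a2 b13 b14 a5 b16
  row 2: a1 a2 b23 b24 a5 a6
  row 3: a1 a2 a3 b34 b35 a6
  row 4: b41 b42 a3 a4 a5 b46
Rows 2 and 3 agree on F; apply F→BE and equate their BE entries.
Rows 3 and 4 agree on C; apply C→AF and equate their AF entries.
Rows 1 and 2 agree on B; apply B→C and equate their C entries.
Rows 1 and 3 agree on B; apply B→C and equate their C entries.
Rows 2 and 4 agree on ACF; apply ACF→B and equate their B entries.
Rows 1 and 2 agree on C; apply C→AF and equate their AF entries.
Row 4 is now all distinguished symbols — the join is lossless.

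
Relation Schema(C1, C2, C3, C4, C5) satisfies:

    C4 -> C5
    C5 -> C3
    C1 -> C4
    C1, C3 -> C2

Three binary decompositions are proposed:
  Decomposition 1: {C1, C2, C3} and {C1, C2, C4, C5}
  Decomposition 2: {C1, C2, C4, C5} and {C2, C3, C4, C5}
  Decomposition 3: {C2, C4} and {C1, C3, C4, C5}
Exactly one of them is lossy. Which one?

Decomposition 3

Decomposition 1: common = {C1, C2}, closure = {C1, C2, C3, C4, C5} → lossless.
Decomposition 2: common = {C2, C4, C5}, closure = {C2, C3, C4, C5} → lossless.
Decomposition 3: common = {C4}, closure = {C3, C4, C5} → lossy.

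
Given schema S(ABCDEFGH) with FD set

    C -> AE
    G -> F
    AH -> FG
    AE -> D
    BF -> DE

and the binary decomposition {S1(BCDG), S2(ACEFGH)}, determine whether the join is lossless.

Common attributes: S1 ∩ S2 = {CG}.
Closure of {CG}: C → AE applies, adding AE; G → F applies, adding F; AE → D applies, adding D. So (CG)⁺ = {ACDEFG}.
The closure contains neither all of S1 = {BCDG} nor all of S2 = {ACEFGH}, so the common attributes are not a superkey of either fragment. The join is lossy.

No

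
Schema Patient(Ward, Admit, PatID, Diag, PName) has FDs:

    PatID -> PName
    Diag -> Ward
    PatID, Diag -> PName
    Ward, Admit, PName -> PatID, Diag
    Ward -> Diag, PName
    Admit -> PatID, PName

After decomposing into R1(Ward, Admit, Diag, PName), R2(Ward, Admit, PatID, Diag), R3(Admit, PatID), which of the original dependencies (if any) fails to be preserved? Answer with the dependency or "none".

Check PatID → PName: no single fragment contains all of {PatID, PName}, and the restricted closure of {PatID} across the fragments never reaches {PName}.
Diag → Ward is preserved.
PatID, Diag → PName is preserved.
Ward, Admit, PName → PatID, Diag is preserved.
Ward → Diag, PName is preserved.
Admit → PatID, PName is preserved.

PatID -> PName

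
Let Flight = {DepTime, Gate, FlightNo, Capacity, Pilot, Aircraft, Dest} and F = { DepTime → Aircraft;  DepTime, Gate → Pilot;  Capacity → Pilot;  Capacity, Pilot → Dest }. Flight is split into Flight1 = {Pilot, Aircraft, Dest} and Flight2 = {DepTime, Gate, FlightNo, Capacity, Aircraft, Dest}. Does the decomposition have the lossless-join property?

No

Common attributes: Flight1 ∩ Flight2 = {Aircraft, Dest}.
No dependency enlarges {Aircraft, Dest}, so (Aircraft, Dest)⁺ = {Aircraft, Dest}.
The closure contains neither all of Flight1 = {Pilot, Aircraft, Dest} nor all of Flight2 = {DepTime, Gate, FlightNo, Capacity, Aircraft, Dest}, so the common attributes are not a superkey of either fragment. The join is lossy.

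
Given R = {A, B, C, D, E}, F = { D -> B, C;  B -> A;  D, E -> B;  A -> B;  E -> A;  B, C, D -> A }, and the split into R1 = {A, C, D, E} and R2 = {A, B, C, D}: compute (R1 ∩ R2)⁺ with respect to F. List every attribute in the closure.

A, B, C, D

R1 ∩ R2 = {A, C, D}.
D → B, C applies, adding B
Closure: {A, B, C, D}.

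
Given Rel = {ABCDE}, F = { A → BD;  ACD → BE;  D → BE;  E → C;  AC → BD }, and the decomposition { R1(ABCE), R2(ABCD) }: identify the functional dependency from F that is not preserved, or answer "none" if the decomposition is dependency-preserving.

Check D → BE: no single fragment contains all of {BDE}, and the restricted closure of {D} across the fragments never reaches {BE}.
A → BD is preserved.
ACD → BE is preserved.
E → C is preserved.
AC → BD is preserved.

D → BE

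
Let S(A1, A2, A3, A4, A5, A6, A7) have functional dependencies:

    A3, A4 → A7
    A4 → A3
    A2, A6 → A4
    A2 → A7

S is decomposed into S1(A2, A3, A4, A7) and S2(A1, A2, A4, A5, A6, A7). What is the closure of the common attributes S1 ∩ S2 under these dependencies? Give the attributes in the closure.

A2, A3, A4, A7

S1 ∩ S2 = {A2, A4, A7}.
A4 → A3 applies, adding A3
Closure: {A2, A3, A4, A7}.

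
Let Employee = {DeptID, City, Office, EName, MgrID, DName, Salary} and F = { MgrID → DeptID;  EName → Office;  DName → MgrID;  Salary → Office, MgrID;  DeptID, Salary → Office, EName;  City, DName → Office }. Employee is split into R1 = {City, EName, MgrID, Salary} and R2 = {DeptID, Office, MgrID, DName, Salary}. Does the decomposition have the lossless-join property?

No

Common attributes: R1 ∩ R2 = {MgrID, Salary}.
Closure of {MgrID, Salary}: MgrID → DeptID applies, adding DeptID; Salary → Office, MgrID applies, adding Office; DeptID, Salary → Office, EName applies, adding EName. So (MgrID, Salary)⁺ = {DeptID, Office, EName, MgrID, Salary}.
The closure contains neither all of R1 = {City, EName, MgrID, Salary} nor all of R2 = {DeptID, Office, MgrID, DName, Salary}, so the common attributes are not a superkey of either fragment. The join is lossy.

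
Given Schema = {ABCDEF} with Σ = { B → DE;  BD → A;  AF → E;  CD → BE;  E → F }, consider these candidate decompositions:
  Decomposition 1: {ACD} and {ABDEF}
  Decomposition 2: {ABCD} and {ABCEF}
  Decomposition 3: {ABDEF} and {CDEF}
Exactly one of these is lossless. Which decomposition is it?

Decomposition 1: common = {AD}, closure = {AD} → lossy.
Decomposition 2: common = {ABC}, closure = {ABCDEF} → lossless.
Decomposition 3: common = {DEF}, closure = {DEF} → lossy.

Decomposition 2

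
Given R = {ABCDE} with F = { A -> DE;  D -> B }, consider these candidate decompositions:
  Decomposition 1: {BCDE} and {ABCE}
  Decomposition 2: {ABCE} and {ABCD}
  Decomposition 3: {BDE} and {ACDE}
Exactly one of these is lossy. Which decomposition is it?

Decomposition 1: common = {BCE}, closure = {BCE} → lossy.
Decomposition 2: common = {ABC}, closure = {ABCDE} → lossless.
Decomposition 3: common = {DE}, closure = {BDE} → lossless.

Decomposition 1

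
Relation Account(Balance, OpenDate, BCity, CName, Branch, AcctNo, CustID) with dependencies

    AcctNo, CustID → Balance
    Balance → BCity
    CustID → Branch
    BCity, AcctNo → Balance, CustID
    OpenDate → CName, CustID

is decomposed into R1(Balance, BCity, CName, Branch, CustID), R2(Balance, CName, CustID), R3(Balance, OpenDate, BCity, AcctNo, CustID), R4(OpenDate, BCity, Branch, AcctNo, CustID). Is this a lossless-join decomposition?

Chase test. Columns are Balance, OpenDate, BCity, CName, Branch, AcctNo, CustID; row i has aⱼ where attribute j ∈ Ri, else bᵢⱼ.
Initial tableau (one row per fragment):
  row 1: a1 b12 a3 a4 a5 b16 a7
  row 2: a1 b22 b23 a4 b25 b26 a7
  row 3: a1 a2 a3 b34 b35 a6 a7
  row 4: b41 a2 a3 b44 a5 a6 a7
Rows 3 and 4 agree on AcctNo, CustID; apply AcctNo, CustID→Balance and equate their Balance entries.
Rows 1 and 2 agree on Balance; apply Balance→BCity and equate their BCity entries.
Rows 1 and 2 agree on CustID; apply CustID→Branch and equate their Branch entries.
Rows 1 and 3 agree on CustID; apply CustID→Branch and equate their Branch entries.
Rows 3 and 4 agree on OpenDate; apply OpenDate→CName, CustID and equate their CName, CustID entries.
No row becomes fully distinguished — the join is lossy.

No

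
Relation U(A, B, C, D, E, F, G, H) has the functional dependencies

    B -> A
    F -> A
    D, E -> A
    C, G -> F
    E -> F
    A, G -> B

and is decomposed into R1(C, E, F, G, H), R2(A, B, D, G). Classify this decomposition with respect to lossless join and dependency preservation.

lossy and not dependency-preserving

Lossless test: (G)⁺ = {G}, which is a superkey of neither fragment — lossy.
Dependency preservation: the restricted closure of {F} across the fragments never reaches {A}, so F → A cannot be enforced without a join — not preserved.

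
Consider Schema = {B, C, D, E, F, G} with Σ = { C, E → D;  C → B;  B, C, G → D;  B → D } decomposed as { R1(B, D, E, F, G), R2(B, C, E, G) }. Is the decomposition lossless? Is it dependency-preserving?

lossy but dependency-preserving

Lossless test: (B, E, G)⁺ = {B, D, E, G}, which is a superkey of neither fragment — lossy.
Dependency preservation: C, E → D; B, C, G → D are not contained in any single fragment, but the restricted closure of each left-hand side across the fragments still reaches the right-hand side; the remaining FDs each lie inside some fragment. All dependencies are preserved.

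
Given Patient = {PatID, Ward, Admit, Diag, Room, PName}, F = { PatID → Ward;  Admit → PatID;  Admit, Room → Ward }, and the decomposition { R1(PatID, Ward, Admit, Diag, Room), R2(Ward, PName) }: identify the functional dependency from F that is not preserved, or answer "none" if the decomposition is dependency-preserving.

none

PatID → Ward lies within R1.
Admit → PatID lies within R1.
Admit, Room → Ward lies within R1.
Every dependency is enforceable on the fragments, so the decomposition is dependency-preserving.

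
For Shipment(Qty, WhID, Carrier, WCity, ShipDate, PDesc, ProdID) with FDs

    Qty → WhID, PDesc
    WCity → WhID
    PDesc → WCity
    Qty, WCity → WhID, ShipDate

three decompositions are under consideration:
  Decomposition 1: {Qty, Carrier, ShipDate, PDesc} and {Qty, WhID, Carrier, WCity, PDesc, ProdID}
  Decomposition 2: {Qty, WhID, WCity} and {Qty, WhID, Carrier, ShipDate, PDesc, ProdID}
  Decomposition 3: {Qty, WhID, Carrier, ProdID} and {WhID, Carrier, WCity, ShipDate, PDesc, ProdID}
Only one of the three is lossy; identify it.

Decomposition 1: common = {Qty, Carrier, PDesc}, closure = {Qty, WhID, Carrier, WCity, ShipDate, PDesc} → lossless.
Decomposition 2: common = {Qty, WhID}, closure = {Qty, WhID, WCity, ShipDate, PDesc} → lossless.
Decomposition 3: common = {WhID, Carrier, ProdID}, closure = {WhID, Carrier, ProdID} → lossy.

Decomposition 3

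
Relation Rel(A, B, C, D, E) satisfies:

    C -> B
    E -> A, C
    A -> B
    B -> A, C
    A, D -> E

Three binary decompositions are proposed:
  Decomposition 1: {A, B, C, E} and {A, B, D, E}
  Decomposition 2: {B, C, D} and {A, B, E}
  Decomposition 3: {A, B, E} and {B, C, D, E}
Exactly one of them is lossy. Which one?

Decomposition 1: common = {A, B, E}, closure = {A, B, C, E} → lossless.
Decomposition 2: common = {B}, closure = {A, B, C} → lossy.
Decomposition 3: common = {B, E}, closure = {A, B, C, E} → lossless.

Decomposition 2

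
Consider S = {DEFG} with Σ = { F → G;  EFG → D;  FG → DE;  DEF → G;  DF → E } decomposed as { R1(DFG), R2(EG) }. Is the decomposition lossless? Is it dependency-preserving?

lossy and not dependency-preserving

Lossless test: (G)⁺ = {G}, which is a superkey of neither fragment — lossy.
Dependency preservation: the restricted closure of {FG} across the fragments never reaches {DE}, so FG → DE cannot be enforced without a join — not preserved.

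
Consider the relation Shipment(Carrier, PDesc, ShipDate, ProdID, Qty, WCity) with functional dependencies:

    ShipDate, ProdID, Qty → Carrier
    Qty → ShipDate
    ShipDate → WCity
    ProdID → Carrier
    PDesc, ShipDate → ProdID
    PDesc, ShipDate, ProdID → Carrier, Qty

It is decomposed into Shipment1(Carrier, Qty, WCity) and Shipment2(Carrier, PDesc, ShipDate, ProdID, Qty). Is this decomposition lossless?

Common attributes: Shipment1 ∩ Shipment2 = {Carrier, Qty}.
Closure of {Carrier, Qty}: Qty → ShipDate applies, adding ShipDate; ShipDate → WCity applies, adding WCity. So (Carrier, Qty)⁺ = {Carrier, ShipDate, Qty, WCity}.
This closure contains every attribute of Shipment1, so Shipment1 ∩ Shipment2 → Shipment1. The join is lossless.

Yes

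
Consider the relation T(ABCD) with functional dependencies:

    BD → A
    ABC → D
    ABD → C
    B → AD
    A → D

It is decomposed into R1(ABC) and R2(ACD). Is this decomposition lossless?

Yes

Common attributes: R1 ∩ R2 = {AC}.
Closure of {AC}: A → D applies, adding D. So (AC)⁺ = {ACD}.
This closure contains every attribute of R2, so R1 ∩ R2 → R2. The join is lossless.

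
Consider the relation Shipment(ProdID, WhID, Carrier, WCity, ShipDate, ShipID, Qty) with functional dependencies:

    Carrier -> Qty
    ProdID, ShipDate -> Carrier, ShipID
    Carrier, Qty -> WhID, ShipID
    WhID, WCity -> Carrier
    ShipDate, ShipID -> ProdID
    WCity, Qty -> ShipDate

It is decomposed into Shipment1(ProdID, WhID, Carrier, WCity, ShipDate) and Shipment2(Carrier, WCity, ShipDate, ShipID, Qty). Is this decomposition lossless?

Yes

Common attributes: Shipment1 ∩ Shipment2 = {Carrier, WCity, ShipDate}.
Closure of {Carrier, WCity, ShipDate}: Carrier → Qty applies, adding Qty; Carrier, Qty → WhID, ShipID applies, adding WhID, ShipID; ShipDate, ShipID → ProdID applies, adding ProdID. So (Carrier, WCity, ShipDate)⁺ = {ProdID, WhID, Carrier, WCity, ShipDate, ShipID, Qty}.
This closure contains every attribute of Shipment1, so Shipment1 ∩ Shipment2 → Shipment1. The join is lossless.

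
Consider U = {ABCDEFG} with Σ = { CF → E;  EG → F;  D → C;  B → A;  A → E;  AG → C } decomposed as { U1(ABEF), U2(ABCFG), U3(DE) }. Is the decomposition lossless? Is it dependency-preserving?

Lossless test (chase): Rows 1 and 2 agree on A; apply A→E and equate their E entries. No row becomes fully distinguished — the join is lossy.
Dependency preservation: the restricted closure of {CF} across the fragments never reaches {E}, so CF → E cannot be enforced without a join — not preserved.

lossy and not dependency-preserving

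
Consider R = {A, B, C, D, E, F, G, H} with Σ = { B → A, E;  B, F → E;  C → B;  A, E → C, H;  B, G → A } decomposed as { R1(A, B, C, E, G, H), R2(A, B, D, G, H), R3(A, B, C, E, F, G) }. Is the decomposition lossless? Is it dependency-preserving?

lossy but dependency-preserving

Lossless test (chase): Rows 1 and 2 agree on B; apply B→A, E and equate their A, E entries. Rows 1 and 2 agree on A, E; apply A, E→C, H and equate their C, H entries. Rows 1 and 3 agree on A, E; apply A, E→C, H and equate their C, H entries. No row becomes fully distinguished — the join is lossy.
Dependency preservation: every FD's attributes lie within a single fragment, so each can be enforced locally — preserved.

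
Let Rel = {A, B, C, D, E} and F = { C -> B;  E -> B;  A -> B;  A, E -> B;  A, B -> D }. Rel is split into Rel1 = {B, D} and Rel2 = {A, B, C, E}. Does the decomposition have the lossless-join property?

No

Common attributes: Rel1 ∩ Rel2 = {B}.
No dependency enlarges {B}, so (B)⁺ = {B}.
The closure contains neither all of Rel1 = {B, D} nor all of Rel2 = {A, B, C, E}, so the common attributes are not a superkey of either fragment. The join is lossy.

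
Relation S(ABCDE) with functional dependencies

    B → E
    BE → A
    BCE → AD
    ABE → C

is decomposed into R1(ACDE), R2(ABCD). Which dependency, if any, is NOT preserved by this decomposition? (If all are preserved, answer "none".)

Check B → E: no single fragment contains all of {BE}, and the restricted closure of {B} across the fragments never reaches {E}.
BE → A is preserved.
BCE → AD is preserved.
ABE → C is preserved.

B → E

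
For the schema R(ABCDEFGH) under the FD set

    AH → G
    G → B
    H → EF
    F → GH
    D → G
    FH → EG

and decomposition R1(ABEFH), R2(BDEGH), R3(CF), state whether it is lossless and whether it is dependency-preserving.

Lossless test (chase): Rows 1 and 2 agree on H; apply H→EF and equate their EF entries. Rows 1 and 2 agree on F; apply F→GH and equate their GH entries. Rows 1 and 3 agree on F; apply F→GH and equate their GH entries. Rows 1 and 3 agree on FH; apply FH→EG and equate their EG entries. Rows 1 and 3 agree on G; apply G→B and equate their B entries. No row becomes fully distinguished — the join is lossy.
Dependency preservation: AH → G; F → GH; FH → EG are not contained in any single fragment, but the restricted closure of each left-hand side across the fragments still reaches the right-hand side; the remaining FDs each lie inside some fragment. All dependencies are preserved.

lossy but dependency-preserving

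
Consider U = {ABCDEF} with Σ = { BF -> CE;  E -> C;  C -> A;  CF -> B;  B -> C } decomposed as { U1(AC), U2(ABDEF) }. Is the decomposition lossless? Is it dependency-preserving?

Lossless test: (A)⁺ = {A}, which is a superkey of neither fragment — lossy.
Dependency preservation: the restricted closure of {BF} across the fragments never reaches {CE}, so BF → CE cannot be enforced without a join — not preserved.

lossy and not dependency-preserving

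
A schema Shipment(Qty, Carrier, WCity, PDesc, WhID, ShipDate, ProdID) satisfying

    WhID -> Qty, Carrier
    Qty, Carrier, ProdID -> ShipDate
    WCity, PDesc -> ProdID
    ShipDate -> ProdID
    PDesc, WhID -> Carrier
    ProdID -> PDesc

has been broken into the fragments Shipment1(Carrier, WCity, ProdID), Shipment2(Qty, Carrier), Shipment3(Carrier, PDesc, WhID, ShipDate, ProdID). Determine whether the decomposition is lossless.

No

Chase test. Columns are Qty, Carrier, WCity, PDesc, WhID, ShipDate, ProdID; row i has aⱼ where attribute j ∈ Shipmenti, else bᵢⱼ.
Initial tableau (one row per fragment):
  row 1: b11 a2 a3 b14 b15 b16 a7
  row 2: a1 a2 b23 b24 b25 b26 b27
  row 3: b31 a2 b33 a4 a5 a6 a7
Rows 1 and 3 agree on ProdID; apply ProdID→PDesc and equate their PDesc entries.
No row becomes fully distinguished — the join is lossy.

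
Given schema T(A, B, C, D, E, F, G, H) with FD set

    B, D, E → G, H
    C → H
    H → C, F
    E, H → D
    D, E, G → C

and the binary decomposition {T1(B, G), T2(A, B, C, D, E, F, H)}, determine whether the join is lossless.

No

Common attributes: T1 ∩ T2 = {B}.
No dependency enlarges {B}, so (B)⁺ = {B}.
The closure contains neither all of T1 = {B, G} nor all of T2 = {A, B, C, D, E, F, H}, so the common attributes are not a superkey of either fragment. The join is lossy.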